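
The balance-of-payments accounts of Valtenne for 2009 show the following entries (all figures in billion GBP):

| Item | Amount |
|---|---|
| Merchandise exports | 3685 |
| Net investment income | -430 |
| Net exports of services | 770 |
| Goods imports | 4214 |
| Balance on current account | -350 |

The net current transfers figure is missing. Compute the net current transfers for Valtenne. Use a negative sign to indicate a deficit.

Current account = goods balance + services balance + net primary income + net secondary income
Sum of the known components = -189
Net current transfers = CA - (known components) = -350 - (-189) = -161

-161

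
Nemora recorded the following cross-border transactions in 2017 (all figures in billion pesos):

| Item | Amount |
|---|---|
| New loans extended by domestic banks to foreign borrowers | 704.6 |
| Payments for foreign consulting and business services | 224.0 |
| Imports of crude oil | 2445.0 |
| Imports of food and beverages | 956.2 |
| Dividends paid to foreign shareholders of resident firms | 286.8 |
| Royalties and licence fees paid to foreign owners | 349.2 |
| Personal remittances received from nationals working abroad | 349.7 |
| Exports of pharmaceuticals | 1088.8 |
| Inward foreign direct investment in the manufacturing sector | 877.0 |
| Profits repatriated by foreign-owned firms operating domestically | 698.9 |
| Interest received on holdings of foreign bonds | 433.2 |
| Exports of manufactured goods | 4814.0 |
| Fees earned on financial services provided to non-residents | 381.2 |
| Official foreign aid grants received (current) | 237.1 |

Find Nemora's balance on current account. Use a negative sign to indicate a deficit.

Goods: -956.2 - 2445.0 + 1088.8 + 4814.0 = 2501.6
Services: 381.2 - 349.2 - 224.0 = -192.0
Primary income: -698.9 - 286.8 + 433.2 = -552.5
Secondary income: 237.1 + 349.7 = 586.8
Current account = 2501.6 + (-192.0) + (-552.5) + 586.8 = 2343.9
(Excluded from the current account — financial account: new loans extended by domestic banks to foreign borrowers 704.6, inward foreign direct investment in the manufacturing sector 877.0.)

2343.9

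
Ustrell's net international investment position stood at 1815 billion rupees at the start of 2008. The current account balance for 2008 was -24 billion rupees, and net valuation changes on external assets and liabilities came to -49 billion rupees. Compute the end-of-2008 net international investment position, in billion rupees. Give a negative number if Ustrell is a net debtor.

Change in NIIP = current account + net valuation change = -24 + (-49) = -73
End-of-year NIIP = 1815 + (-73) = 1742

1742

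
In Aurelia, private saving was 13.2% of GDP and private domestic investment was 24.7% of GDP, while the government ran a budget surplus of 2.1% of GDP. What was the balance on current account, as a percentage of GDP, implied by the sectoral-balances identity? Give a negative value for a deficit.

-9.4

By the sectoral-balances identity, CA = (S_private - I) + (T - G).
Private balance = 13.2 - 24.7 = -11.5
Government balance (T - G) = 2.1
CA = -11.5 + 2.1 = -9.4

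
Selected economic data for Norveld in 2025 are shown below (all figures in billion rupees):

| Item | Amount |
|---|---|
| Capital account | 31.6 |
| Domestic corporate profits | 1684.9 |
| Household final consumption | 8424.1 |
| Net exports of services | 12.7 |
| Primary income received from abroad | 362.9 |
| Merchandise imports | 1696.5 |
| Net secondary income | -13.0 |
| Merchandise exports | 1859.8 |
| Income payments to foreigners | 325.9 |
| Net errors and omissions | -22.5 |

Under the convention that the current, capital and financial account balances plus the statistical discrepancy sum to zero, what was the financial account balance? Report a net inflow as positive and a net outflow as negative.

-209.1

Goods balance = 1859.8 - 1696.5 = 163.3
Services balance = 12.7
Trade balance (goods + services) = 163.3 + 12.7 = 176.0
Net primary income = 362.9 - 325.9 = 37.0
Net secondary income = -13.0
Current account = 176.0 + 37.0 + (-13.0) = 200.0
Financial account = -(200.0 + 31.6 + (-22.5)) = -209.1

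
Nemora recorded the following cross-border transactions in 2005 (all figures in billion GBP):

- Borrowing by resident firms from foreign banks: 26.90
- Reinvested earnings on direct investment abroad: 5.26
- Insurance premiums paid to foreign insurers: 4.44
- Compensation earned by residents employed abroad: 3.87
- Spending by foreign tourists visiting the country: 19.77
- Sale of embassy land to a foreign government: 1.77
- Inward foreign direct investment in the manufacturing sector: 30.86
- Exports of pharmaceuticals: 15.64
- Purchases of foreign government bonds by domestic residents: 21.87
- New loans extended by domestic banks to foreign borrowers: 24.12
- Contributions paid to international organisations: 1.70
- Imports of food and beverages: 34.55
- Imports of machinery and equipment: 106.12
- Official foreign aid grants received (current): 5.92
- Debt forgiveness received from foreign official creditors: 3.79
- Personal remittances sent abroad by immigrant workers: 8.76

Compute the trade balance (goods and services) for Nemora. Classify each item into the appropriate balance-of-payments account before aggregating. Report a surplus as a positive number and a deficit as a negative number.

-109.70

Goods: 15.64 - 106.12 - 34.55 = -125.03
Services: 19.77 - 4.44 = 15.33
Trade balance = -125.03 + 15.33 = -109.70
(Excluded from the trade balance — financial account: borrowing by resident firms from foreign banks 26.90, inward foreign direct investment in the manufacturing sector 30.86, purchases of foreign government bonds by domestic residents 21.87, new loans extended by domestic banks to foreign borrowers 24.12; primary income: reinvested earnings on direct investment abroad 5.26, compensation earned by residents employed abroad 3.87; capital account: sale of embassy land to a foreign government 1.77, debt forgiveness received from foreign official creditors 3.79; secondary income: contributions paid to international organisations 1.70, official foreign aid grants received (current) 5.92, personal remittances sent abroad by immigrant workers 8.76.)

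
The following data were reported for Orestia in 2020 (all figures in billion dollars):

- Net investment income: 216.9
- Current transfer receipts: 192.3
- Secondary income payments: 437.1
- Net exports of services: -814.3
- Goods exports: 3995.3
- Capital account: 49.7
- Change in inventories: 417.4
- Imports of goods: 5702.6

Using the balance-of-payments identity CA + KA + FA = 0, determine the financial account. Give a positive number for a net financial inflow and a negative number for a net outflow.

Goods balance = 3995.3 - 5702.6 = -1707.3
Services balance = -814.3
Trade balance (goods + services) = -1707.3 + (-814.3) = -2521.6
Net primary income = 216.9
Net secondary income = 192.3 - 437.1 = -244.8
Current account = -2521.6 + 216.9 + (-244.8) = -2549.5
Financial account = -(-2549.5 + 49.7) = 2499.8

2499.8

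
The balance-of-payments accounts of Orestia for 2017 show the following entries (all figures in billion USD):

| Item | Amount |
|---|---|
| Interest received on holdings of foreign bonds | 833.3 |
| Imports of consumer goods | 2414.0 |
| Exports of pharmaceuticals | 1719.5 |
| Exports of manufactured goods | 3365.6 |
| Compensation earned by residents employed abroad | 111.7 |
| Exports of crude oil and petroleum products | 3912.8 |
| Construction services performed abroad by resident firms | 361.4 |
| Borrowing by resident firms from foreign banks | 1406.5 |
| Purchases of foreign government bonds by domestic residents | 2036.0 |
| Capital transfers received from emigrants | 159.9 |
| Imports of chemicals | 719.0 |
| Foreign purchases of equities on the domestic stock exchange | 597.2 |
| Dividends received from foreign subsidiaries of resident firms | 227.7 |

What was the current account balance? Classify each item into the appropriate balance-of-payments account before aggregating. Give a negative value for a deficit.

Goods: 3912.8 + 1719.5 - 719.0 - 2414.0 + 3365.6 = 5864.9
Services: 361.4
Primary income: 227.7 + 111.7 + 833.3 = 1172.7
Current account = 5864.9 + 361.4 + 1172.7 = 7399.0
(Excluded from the current account — financial account: borrowing by resident firms from foreign banks 1406.5, purchases of foreign government bonds by domestic residents 2036.0, foreign purchases of equities on the domestic stock exchange 597.2; capital account: capital transfers received from emigrants 159.9.)

7399.0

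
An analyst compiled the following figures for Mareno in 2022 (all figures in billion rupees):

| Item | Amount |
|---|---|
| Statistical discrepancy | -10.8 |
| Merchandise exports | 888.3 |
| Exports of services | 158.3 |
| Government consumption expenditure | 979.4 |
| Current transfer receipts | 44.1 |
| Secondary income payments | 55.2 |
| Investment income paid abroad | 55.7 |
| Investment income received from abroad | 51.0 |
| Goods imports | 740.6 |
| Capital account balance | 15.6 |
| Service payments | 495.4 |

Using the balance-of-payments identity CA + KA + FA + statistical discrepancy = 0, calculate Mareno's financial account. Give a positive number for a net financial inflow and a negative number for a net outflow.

200.4

Goods balance = 888.3 - 740.6 = 147.7
Services balance = 158.3 - 495.4 = -337.1
Trade balance (goods + services) = 147.7 + (-337.1) = -189.4
Net primary income = 51.0 - 55.7 = -4.7
Net secondary income = 44.1 - 55.2 = -11.1
Current account = -189.4 + (-4.7) + (-11.1) = -205.2
Financial account = -(-205.2 + 15.6 + (-10.8)) = 200.4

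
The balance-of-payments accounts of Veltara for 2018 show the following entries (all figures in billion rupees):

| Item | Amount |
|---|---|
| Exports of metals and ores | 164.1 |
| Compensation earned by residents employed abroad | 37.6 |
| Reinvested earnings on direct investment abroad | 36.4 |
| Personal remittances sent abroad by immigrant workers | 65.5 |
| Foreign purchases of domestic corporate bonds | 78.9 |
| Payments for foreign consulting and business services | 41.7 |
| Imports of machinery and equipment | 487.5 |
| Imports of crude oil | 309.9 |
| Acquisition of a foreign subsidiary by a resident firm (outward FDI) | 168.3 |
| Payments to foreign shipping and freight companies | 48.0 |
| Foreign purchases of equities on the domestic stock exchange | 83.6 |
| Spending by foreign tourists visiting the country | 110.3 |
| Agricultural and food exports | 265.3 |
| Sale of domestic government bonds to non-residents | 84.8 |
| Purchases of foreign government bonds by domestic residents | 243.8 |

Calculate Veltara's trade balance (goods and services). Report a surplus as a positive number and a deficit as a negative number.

-347.4

Goods: -309.9 + 164.1 - 487.5 + 265.3 = -368.0
Services: -41.7 + 110.3 - 48.0 = 20.6
Trade balance = -368.0 + 20.6 = -347.4
(Excluded from the trade balance — primary income: compensation earned by residents employed abroad 37.6, reinvested earnings on direct investment abroad 36.4; secondary income: personal remittances sent abroad by immigrant workers 65.5; financial account: foreign purchases of domestic corporate bonds 78.9, acquisition of a foreign subsidiary by a resident firm (outward FDI) 168.3, foreign purchases of equities on the domestic stock exchange 83.6, sale of domestic government bonds to non-residents 84.8, purchases of foreign government bonds by domestic residents 243.8.)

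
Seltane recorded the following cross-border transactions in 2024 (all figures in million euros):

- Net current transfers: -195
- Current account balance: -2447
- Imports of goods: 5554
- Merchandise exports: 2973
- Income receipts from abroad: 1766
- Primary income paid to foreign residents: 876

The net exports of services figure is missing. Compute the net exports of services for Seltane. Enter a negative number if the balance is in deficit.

-561

Current account = goods balance + services balance + net primary income + net secondary income
Sum of the known components = -1886
Net exports of services = CA - (known components) = -2447 - (-1886) = -561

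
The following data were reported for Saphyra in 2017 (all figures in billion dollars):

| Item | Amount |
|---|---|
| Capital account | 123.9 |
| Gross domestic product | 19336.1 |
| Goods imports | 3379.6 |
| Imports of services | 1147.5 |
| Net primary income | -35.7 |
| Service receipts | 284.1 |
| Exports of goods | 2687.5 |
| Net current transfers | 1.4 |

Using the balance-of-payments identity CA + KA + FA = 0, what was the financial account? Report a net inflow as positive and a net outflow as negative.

Goods balance = 2687.5 - 3379.6 = -692.1
Services balance = 284.1 - 1147.5 = -863.4
Trade balance (goods + services) = -692.1 + (-863.4) = -1555.5
Net primary income = -35.7
Net secondary income = 1.4
Current account = -1555.5 + (-35.7) + 1.4 = -1589.8
Financial account = -(-1589.8 + 123.9) = 1465.9

1465.9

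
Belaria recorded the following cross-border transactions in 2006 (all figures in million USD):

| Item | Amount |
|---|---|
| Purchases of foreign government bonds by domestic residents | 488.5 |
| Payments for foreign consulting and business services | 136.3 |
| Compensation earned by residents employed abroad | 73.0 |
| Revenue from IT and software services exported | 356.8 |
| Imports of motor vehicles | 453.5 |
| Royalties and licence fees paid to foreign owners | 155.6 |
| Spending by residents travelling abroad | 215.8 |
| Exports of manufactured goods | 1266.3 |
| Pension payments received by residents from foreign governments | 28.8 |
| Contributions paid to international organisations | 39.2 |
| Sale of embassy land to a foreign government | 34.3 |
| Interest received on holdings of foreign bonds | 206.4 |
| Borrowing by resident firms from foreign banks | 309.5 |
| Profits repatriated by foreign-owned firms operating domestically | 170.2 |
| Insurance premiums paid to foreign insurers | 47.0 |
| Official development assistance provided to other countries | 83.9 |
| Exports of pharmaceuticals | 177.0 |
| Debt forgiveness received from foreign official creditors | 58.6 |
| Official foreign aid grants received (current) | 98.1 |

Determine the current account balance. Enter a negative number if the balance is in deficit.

904.9

Goods: 177.0 - 453.5 + 1266.3 = 989.8
Services: -215.8 + 356.8 - 136.3 - 155.6 - 47.0 = -197.9
Primary income: -170.2 + 206.4 + 73.0 = 109.2
Secondary income: 98.1 - 83.9 + 28.8 - 39.2 = 3.8
Current account = 989.8 + (-197.9) + 109.2 + 3.8 = 904.9
(Excluded from the current account — financial account: purchases of foreign government bonds by domestic residents 488.5, borrowing by resident firms from foreign banks 309.5; capital account: sale of embassy land to a foreign government 34.3, debt forgiveness received from foreign official creditors 58.6.)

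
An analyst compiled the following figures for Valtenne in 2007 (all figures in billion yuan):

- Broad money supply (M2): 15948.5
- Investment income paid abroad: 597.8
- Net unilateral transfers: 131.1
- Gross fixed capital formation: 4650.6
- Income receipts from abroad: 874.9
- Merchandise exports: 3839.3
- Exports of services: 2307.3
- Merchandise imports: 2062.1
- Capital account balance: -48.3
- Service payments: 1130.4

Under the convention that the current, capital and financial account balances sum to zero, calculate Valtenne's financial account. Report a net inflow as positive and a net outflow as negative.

Goods balance = 3839.3 - 2062.1 = 1777.2
Services balance = 2307.3 - 1130.4 = 1176.9
Trade balance (goods + services) = 1777.2 + 1176.9 = 2954.1
Net primary income = 874.9 - 597.8 = 277.1
Net secondary income = 131.1
Current account = 2954.1 + 277.1 + 131.1 = 3362.3
Financial account = -(3362.3 + (-48.3)) = -3314.0

-3314.0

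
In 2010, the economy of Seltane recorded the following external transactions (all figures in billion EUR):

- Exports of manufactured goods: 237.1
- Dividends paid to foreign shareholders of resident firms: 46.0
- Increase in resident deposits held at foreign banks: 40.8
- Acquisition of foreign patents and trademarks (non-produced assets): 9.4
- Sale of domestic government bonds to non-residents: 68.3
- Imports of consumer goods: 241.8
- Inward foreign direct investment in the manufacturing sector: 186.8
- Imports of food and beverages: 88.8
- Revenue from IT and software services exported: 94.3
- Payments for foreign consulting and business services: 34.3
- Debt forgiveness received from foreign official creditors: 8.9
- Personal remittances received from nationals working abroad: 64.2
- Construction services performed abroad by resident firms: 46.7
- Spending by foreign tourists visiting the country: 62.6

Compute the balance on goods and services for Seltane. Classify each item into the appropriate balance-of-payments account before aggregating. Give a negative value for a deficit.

Goods: -88.8 - 241.8 + 237.1 = -93.5
Services: -34.3 + 94.3 + 46.7 + 62.6 = 169.3
Trade balance = -93.5 + 169.3 = 75.8
(Excluded from the trade balance — primary income: dividends paid to foreign shareholders of resident firms 46.0; financial account: increase in resident deposits held at foreign banks 40.8, sale of domestic government bonds to non-residents 68.3, inward foreign direct investment in the manufacturing sector 186.8; capital account: acquisition of foreign patents and trademarks (non-produced assets) 9.4, debt forgiveness received from foreign official creditors 8.9; secondary income: personal remittances received from nationals working abroad 64.2.)

75.8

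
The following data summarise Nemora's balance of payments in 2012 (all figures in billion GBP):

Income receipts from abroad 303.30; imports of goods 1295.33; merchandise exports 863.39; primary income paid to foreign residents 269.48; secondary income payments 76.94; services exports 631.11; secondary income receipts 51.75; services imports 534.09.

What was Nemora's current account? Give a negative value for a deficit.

-326.29

Goods balance = 863.39 - 1295.33 = -431.94
Services balance = 631.11 - 534.09 = 97.02
Trade balance (goods + services) = -431.94 + 97.02 = -334.92
Net primary income = 303.30 - 269.48 = 33.82
Net secondary income = 51.75 - 76.94 = -25.19
Current account = -334.92 + 33.82 + (-25.19) = -326.29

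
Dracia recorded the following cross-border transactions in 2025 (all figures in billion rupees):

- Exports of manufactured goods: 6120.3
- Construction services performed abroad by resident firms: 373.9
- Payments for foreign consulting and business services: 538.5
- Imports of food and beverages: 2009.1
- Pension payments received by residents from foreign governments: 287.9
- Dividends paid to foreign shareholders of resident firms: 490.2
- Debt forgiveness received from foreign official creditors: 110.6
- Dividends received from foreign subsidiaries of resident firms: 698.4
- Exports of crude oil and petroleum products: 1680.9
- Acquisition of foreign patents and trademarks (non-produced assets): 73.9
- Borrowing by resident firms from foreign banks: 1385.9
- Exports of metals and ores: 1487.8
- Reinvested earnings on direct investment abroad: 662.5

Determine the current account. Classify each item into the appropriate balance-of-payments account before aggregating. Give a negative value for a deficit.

8273.9

Goods: 1487.8 + 6120.3 - 2009.1 + 1680.9 = 7279.9
Services: 373.9 - 538.5 = -164.6
Primary income: 698.4 + 662.5 - 490.2 = 870.7
Secondary income: 287.9
Current account = 7279.9 + (-164.6) + 870.7 + 287.9 = 8273.9
(Excluded from the current account — capital account: debt forgiveness received from foreign official creditors 110.6, acquisition of foreign patents and trademarks (non-produced assets) 73.9; financial account: borrowing by resident firms from foreign banks 1385.9.)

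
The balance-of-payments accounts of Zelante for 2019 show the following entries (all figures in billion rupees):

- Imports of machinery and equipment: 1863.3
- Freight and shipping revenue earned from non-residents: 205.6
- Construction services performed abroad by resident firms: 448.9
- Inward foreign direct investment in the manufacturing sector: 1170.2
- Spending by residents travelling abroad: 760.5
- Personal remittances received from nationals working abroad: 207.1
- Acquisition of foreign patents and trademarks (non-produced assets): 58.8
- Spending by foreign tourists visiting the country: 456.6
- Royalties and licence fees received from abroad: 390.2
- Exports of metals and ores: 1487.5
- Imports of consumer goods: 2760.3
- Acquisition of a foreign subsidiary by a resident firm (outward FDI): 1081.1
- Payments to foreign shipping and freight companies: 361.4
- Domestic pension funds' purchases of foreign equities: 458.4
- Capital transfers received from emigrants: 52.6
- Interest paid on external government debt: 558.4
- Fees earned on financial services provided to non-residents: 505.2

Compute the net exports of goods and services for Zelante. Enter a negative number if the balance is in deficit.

Goods: 1487.5 - 1863.3 - 2760.3 = -3136.1
Services: 390.2 + 456.6 + 505.2 - 760.5 + 205.6 + 448.9 - 361.4 = 884.6
Trade balance = -3136.1 + 884.6 = -2251.5
(Excluded from the trade balance — financial account: inward foreign direct investment in the manufacturing sector 1170.2, acquisition of a foreign subsidiary by a resident firm (outward FDI) 1081.1, domestic pension funds' purchases of foreign equities 458.4; secondary income: personal remittances received from nationals working abroad 207.1; capital account: acquisition of foreign patents and trademarks (non-produced assets) 58.8, capital transfers received from emigrants 52.6; primary income: interest paid on external government debt 558.4.)

-2251.5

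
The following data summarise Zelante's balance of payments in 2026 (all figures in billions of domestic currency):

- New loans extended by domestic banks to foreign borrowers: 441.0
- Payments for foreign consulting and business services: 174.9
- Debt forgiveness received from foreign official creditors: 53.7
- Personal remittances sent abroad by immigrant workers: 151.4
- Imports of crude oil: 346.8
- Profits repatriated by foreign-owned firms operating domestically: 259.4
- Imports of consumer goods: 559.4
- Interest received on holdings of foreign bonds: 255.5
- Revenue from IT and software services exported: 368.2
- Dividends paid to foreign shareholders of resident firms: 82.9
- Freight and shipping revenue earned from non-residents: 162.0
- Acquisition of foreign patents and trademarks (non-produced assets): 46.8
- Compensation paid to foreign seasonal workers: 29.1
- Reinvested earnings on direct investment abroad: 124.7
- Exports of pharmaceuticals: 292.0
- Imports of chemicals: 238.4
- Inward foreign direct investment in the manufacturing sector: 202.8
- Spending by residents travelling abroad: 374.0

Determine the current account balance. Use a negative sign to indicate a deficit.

-1013.9

Goods: -238.4 + 292.0 - 559.4 - 346.8 = -852.6
Services: -374.0 + 162.0 - 174.9 + 368.2 = -18.7
Primary income: -29.1 - 82.9 + 255.5 - 259.4 + 124.7 = 8.8
Secondary income: -151.4
Current account = (-852.6) + (-18.7) + 8.8 + (-151.4) = -1013.9
(Excluded from the current account — financial account: new loans extended by domestic banks to foreign borrowers 441.0, inward foreign direct investment in the manufacturing sector 202.8; capital account: debt forgiveness received from foreign official creditors 53.7, acquisition of foreign patents and trademarks (non-produced assets) 46.8.)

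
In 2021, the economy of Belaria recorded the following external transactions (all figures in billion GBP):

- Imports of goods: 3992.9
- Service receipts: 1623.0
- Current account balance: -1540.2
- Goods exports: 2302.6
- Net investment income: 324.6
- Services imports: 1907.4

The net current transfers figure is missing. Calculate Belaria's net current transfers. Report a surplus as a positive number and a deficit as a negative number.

Current account = goods balance + services balance + net primary income + net secondary income
Sum of the known components = -1650.1
Net current transfers = CA - (known components) = -1540.2 - (-1650.1) = 109.9

109.9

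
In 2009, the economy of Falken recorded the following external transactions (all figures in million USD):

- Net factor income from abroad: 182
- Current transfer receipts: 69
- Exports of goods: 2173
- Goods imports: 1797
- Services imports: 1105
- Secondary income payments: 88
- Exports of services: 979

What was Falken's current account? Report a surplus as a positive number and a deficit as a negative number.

413

Goods balance = 2173 - 1797 = 376
Services balance = 979 - 1105 = -126
Trade balance (goods + services) = 376 + (-126) = 250
Net primary income = 182
Net secondary income = 69 - 88 = -19
Current account = 250 + 182 + (-19) = 413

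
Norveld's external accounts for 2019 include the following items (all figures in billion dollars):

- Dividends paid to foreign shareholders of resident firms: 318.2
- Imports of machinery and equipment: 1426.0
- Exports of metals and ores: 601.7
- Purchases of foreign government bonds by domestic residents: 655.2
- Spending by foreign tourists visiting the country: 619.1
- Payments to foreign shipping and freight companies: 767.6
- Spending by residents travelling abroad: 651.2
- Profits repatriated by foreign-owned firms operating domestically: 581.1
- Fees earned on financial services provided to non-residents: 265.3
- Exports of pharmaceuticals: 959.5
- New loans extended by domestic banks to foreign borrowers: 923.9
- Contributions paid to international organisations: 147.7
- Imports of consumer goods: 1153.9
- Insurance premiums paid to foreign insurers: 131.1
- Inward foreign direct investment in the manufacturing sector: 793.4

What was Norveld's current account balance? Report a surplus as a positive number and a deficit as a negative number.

Goods: 959.5 - 1153.9 + 601.7 - 1426.0 = -1018.7
Services: -131.1 + 265.3 + 619.1 - 651.2 - 767.6 = -665.5
Primary income: -318.2 - 581.1 = -899.3
Secondary income: -147.7
Current account = (-1018.7) + (-665.5) + (-899.3) + (-147.7) = -2731.2
(Excluded from the current account — financial account: purchases of foreign government bonds by domestic residents 655.2, new loans extended by domestic banks to foreign borrowers 923.9, inward foreign direct investment in the manufacturing sector 793.4.)

-2731.2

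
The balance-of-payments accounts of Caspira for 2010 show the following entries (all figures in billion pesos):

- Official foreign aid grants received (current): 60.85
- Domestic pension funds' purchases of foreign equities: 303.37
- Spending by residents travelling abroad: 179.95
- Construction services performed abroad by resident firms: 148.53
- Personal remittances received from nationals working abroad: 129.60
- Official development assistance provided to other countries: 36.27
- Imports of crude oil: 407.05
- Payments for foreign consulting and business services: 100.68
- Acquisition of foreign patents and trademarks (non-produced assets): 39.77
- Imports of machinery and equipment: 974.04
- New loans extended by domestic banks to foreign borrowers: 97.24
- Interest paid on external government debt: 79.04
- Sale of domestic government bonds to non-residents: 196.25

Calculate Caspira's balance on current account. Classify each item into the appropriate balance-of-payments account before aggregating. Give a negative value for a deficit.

-1438.05

Goods: -974.04 - 407.05 = -1381.09
Services: -179.95 + 148.53 - 100.68 = -132.10
Primary income: -79.04
Secondary income: 60.85 - 36.27 + 129.60 = 154.18
Current account = (-1381.09) + (-132.10) + (-79.04) + 154.18 = -1438.05
(Excluded from the current account — financial account: domestic pension funds' purchases of foreign equities 303.37, new loans extended by domestic banks to foreign borrowers 97.24, sale of domestic government bonds to non-residents 196.25; capital account: acquisition of foreign patents and trademarks (non-produced assets) 39.77.)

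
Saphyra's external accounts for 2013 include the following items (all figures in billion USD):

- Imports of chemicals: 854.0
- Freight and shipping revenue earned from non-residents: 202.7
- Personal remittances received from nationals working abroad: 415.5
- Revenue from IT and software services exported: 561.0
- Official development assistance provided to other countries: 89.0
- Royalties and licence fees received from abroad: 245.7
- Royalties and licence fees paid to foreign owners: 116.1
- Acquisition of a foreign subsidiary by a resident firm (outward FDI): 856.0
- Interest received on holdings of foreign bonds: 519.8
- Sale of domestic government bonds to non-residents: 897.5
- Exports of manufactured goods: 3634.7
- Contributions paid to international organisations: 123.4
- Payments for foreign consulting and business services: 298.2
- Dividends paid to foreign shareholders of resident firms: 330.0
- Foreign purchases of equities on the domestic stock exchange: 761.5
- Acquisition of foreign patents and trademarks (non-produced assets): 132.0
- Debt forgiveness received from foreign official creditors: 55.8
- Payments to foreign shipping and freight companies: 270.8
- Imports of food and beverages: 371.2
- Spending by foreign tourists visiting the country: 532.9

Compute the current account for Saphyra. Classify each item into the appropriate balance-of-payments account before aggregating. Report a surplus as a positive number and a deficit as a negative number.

Goods: -371.2 - 854.0 + 3634.7 = 2409.5
Services: -298.2 + 561.0 + 202.7 - 116.1 + 245.7 + 532.9 - 270.8 = 857.2
Primary income: -330.0 + 519.8 = 189.8
Secondary income: -123.4 + 415.5 - 89.0 = 203.1
Current account = 2409.5 + 857.2 + 189.8 + 203.1 = 3659.6
(Excluded from the current account — financial account: acquisition of a foreign subsidiary by a resident firm (outward FDI) 856.0, sale of domestic government bonds to non-residents 897.5, foreign purchases of equities on the domestic stock exchange 761.5; capital account: acquisition of foreign patents and trademarks (non-produced assets) 132.0, debt forgiveness received from foreign official creditors 55.8.)

3659.6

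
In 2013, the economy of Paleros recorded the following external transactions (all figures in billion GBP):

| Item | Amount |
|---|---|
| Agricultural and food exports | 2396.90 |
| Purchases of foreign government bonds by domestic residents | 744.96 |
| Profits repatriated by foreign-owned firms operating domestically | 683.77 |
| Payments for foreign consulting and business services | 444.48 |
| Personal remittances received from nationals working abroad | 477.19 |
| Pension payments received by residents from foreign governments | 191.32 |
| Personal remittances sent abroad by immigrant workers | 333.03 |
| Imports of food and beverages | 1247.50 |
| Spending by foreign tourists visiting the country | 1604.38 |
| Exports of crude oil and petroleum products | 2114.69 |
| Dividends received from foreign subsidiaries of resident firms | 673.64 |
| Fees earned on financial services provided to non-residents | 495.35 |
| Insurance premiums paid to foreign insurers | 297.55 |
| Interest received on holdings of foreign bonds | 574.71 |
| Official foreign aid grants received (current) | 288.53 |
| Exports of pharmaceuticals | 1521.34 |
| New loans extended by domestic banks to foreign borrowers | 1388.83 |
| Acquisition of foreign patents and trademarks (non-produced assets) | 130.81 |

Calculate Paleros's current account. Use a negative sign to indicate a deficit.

7331.72

Goods: 1521.34 + 2396.90 + 2114.69 - 1247.50 = 4785.43
Services: -444.48 - 297.55 + 495.35 + 1604.38 = 1357.70
Primary income: 673.64 - 683.77 + 574.71 = 564.58
Secondary income: -333.03 + 477.19 + 191.32 + 288.53 = 624.01
Current account = 4785.43 + 1357.70 + 564.58 + 624.01 = 7331.72
(Excluded from the current account — financial account: purchases of foreign government bonds by domestic residents 744.96, new loans extended by domestic banks to foreign borrowers 1388.83; capital account: acquisition of foreign patents and trademarks (non-produced assets) 130.81.)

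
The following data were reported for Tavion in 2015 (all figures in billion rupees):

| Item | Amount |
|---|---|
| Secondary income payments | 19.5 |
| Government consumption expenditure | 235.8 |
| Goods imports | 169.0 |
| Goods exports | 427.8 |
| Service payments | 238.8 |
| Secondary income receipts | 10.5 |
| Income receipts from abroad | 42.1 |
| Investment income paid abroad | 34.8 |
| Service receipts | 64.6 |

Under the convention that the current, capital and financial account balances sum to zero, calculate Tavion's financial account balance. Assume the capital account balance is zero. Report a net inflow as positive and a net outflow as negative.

Goods balance = 427.8 - 169.0 = 258.8
Services balance = 64.6 - 238.8 = -174.2
Trade balance (goods + services) = 258.8 + (-174.2) = 84.6
Net primary income = 42.1 - 34.8 = 7.3
Net secondary income = 10.5 - 19.5 = -9.0
Current account = 84.6 + 7.3 + (-9.0) = 82.9
Financial account = -(82.9) = -82.9

-82.9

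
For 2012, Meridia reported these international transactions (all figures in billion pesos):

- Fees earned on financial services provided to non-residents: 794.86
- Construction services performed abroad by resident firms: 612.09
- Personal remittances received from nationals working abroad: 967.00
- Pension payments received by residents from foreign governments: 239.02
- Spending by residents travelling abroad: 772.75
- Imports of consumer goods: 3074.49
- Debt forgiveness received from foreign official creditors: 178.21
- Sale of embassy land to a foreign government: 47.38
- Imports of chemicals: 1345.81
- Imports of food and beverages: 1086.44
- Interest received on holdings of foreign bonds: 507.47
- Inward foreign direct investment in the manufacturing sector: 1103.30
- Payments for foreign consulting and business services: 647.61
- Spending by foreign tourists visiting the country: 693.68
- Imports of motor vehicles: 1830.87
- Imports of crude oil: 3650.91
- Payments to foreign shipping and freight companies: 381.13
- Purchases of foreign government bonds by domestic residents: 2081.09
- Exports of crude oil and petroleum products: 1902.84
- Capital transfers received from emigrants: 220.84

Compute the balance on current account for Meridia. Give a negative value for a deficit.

-7073.05

Goods: -3650.91 + 1902.84 - 1345.81 - 1830.87 - 3074.49 - 1086.44 = -9085.68
Services: -381.13 - 647.61 + 612.09 + 794.86 - 772.75 + 693.68 = 299.14
Primary income: 507.47
Secondary income: 239.02 + 967.00 = 1206.02
Current account = (-9085.68) + 299.14 + 507.47 + 1206.02 = -7073.05
(Excluded from the current account — capital account: debt forgiveness received from foreign official creditors 178.21, sale of embassy land to a foreign government 47.38, capital transfers received from emigrants 220.84; financial account: inward foreign direct investment in the manufacturing sector 1103.30, purchases of foreign government bonds by domestic residents 2081.09.)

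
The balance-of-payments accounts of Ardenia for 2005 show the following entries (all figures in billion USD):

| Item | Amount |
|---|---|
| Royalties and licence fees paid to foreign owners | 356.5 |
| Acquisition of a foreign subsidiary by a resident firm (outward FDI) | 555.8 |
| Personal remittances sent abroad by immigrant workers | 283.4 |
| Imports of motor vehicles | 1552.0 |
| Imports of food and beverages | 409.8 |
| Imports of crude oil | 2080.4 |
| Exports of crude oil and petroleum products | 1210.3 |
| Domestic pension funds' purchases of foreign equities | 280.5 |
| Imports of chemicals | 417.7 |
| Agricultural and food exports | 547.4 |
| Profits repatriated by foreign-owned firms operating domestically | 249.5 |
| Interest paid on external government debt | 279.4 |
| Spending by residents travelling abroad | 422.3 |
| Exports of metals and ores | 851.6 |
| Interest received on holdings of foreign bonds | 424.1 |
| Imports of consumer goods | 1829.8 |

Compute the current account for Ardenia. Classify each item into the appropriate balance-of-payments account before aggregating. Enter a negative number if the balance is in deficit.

-4847.4

Goods: -2080.4 - 417.7 - 1552.0 - 1829.8 - 409.8 + 851.6 + 1210.3 + 547.4 = -3680.4
Services: -422.3 - 356.5 = -778.8
Primary income: -279.4 - 249.5 + 424.1 = -104.8
Secondary income: -283.4
Current account = (-3680.4) + (-778.8) + (-104.8) + (-283.4) = -4847.4
(Excluded from the current account — financial account: acquisition of a foreign subsidiary by a resident firm (outward FDI) 555.8, domestic pension funds' purchases of foreign equities 280.5.)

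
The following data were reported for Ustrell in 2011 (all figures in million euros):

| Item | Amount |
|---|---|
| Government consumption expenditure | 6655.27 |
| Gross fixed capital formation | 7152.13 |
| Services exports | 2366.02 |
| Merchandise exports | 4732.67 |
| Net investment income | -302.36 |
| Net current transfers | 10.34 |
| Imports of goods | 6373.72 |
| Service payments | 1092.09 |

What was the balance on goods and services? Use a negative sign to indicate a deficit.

Goods balance = 4732.67 - 6373.72 = -1641.05
Services balance = 2366.02 - 1092.09 = 1273.93
Trade balance (goods + services) = -1641.05 + 1273.93 = -367.12

-367.12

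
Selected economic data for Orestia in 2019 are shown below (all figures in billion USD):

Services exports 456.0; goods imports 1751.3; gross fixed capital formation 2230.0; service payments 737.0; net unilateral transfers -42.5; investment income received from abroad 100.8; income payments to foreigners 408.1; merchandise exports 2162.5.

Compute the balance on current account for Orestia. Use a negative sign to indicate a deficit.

Goods balance = 2162.5 - 1751.3 = 411.2
Services balance = 456.0 - 737.0 = -281.0
Trade balance (goods + services) = 411.2 + (-281.0) = 130.2
Net primary income = 100.8 - 408.1 = -307.3
Net secondary income = -42.5
Current account = 130.2 + (-307.3) + (-42.5) = -219.6

-219.6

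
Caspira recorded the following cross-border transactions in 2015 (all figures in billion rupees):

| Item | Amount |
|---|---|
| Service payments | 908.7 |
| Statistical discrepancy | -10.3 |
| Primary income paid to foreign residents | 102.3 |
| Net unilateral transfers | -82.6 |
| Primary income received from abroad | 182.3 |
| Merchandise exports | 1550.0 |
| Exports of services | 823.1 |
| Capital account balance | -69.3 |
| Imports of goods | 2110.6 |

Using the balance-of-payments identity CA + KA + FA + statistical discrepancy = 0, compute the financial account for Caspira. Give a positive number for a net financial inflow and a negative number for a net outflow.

Goods balance = 1550.0 - 2110.6 = -560.6
Services balance = 823.1 - 908.7 = -85.6
Trade balance (goods + services) = -560.6 + (-85.6) = -646.2
Net primary income = 182.3 - 102.3 = 80.0
Net secondary income = -82.6
Current account = -646.2 + 80.0 + (-82.6) = -648.8
Financial account = -(-648.8 + (-69.3) + (-10.3)) = 728.4

728.4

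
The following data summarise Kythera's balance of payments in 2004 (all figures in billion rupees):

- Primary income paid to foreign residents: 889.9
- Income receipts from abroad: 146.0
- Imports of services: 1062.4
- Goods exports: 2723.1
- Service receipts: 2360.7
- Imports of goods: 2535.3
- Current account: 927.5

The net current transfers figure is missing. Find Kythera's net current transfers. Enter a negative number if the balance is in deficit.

Current account = goods balance + services balance + net primary income + net secondary income
Sum of the known components = 742.2
Net current transfers = CA - (known components) = 927.5 - 742.2 = 185.3

185.3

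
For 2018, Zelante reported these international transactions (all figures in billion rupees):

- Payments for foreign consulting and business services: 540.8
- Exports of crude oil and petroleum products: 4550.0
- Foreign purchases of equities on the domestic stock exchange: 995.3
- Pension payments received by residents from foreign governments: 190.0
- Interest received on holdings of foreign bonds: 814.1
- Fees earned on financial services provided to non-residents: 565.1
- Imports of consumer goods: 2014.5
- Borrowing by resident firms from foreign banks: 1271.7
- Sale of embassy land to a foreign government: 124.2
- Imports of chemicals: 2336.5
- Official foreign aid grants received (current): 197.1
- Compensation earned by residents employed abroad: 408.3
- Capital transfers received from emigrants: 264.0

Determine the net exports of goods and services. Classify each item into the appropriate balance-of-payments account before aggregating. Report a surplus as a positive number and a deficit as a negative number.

223.3

Goods: -2336.5 - 2014.5 + 4550.0 = 199.0
Services: 565.1 - 540.8 = 24.3
Trade balance = 199.0 + 24.3 = 223.3
(Excluded from the trade balance — financial account: foreign purchases of equities on the domestic stock exchange 995.3, borrowing by resident firms from foreign banks 1271.7; secondary income: pension payments received by residents from foreign governments 190.0, official foreign aid grants received (current) 197.1; primary income: interest received on holdings of foreign bonds 814.1, compensation earned by residents employed abroad 408.3; capital account: sale of embassy land to a foreign government 124.2, capital transfers received from emigrants 264.0.)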